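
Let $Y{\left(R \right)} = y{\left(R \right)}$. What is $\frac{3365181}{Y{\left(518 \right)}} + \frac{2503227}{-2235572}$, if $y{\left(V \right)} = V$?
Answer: $\frac{3760903873473}{579013148} \approx 6495.4$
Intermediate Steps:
$Y{\left(R \right)} = R$
$\frac{3365181}{Y{\left(518 \right)}} + \frac{2503227}{-2235572} = \frac{3365181}{518} + \frac{2503227}{-2235572} = 3365181 \cdot \frac{1}{518} + 2503227 \left(- \frac{1}{2235572}\right) = \frac{3365181}{518} - \frac{2503227}{2235572} = \frac{3760903873473}{579013148}$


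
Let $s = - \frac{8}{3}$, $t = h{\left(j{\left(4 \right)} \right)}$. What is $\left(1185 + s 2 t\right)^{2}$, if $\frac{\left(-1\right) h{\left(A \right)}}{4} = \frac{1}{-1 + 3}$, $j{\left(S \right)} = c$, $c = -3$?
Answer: $\frac{12866569}{9} \approx 1.4296 \cdot 10^{6}$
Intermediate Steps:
$j{\left(S \right)} = -3$
$h{\left(A \right)} = -2$ ($h{\left(A \right)} = - \frac{4}{-1 + 3} = - \frac{4}{2} = \left(-4\right) \frac{1}{2} = -2$)
$t = -2$
$s = - \frac{8}{3}$ ($s = \left(-8\right) \frac{1}{3} = - \frac{8}{3} \approx -2.6667$)
$\left(1185 + s 2 t\right)^{2} = \left(1185 + \left(- \frac{8}{3}\right) 2 \left(-2\right)\right)^{2} = \left(1185 - - \frac{32}{3}\right)^{2} = \left(1185 + \frac{32}{3}\right)^{2} = \left(\frac{3587}{3}\right)^{2} = \frac{12866569}{9}$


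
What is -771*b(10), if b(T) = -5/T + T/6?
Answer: -1799/2 ≈ -899.50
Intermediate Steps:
b(T) = -5/T + T/6 (b(T) = -5/T + T*(1/6) = -5/T + T/6)
-771*b(10) = -771*(-5/10 + (1/6)*10) = -771*(-5*1/10 + 5/3) = -771*(-1/2 + 5/3) = -771*7/6 = -1799/2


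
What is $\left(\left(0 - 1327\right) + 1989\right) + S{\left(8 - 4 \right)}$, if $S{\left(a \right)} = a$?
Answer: $666$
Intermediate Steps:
$\left(\left(0 - 1327\right) + 1989\right) + S{\left(8 - 4 \right)} = \left(\left(0 - 1327\right) + 1989\right) + \left(8 - 4\right) = \left(\left(0 - 1327\right) + 1989\right) + 4 = \left(-1327 + 1989\right) + 4 = 662 + 4 = 666$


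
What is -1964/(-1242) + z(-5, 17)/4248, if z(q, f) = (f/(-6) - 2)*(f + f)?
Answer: 452165/293112 ≈ 1.5426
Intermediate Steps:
z(q, f) = 2*f*(-2 - f/6) (z(q, f) = (f*(-1/6) - 2)*(2*f) = (-f/6 - 2)*(2*f) = (-2 - f/6)*(2*f) = 2*f*(-2 - f/6))
-1964/(-1242) + z(-5, 17)/4248 = -1964/(-1242) - 1/3*17*(12 + 17)/4248 = -1964*(-1/1242) - 1/3*17*29*(1/4248) = 982/621 - 493/3*1/4248 = 982/621 - 493/12744 = 452165/293112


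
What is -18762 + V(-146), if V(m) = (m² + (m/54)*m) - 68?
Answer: 77780/27 ≈ 2880.7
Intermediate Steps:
V(m) = -68 + 55*m²/54 (V(m) = (m² + (m*(1/54))*m) - 68 = (m² + (m/54)*m) - 68 = (m² + m²/54) - 68 = 55*m²/54 - 68 = -68 + 55*m²/54)
-18762 + V(-146) = -18762 + (-68 + (55/54)*(-146)²) = -18762 + (-68 + (55/54)*21316) = -18762 + (-68 + 586190/27) = -18762 + 584354/27 = 77780/27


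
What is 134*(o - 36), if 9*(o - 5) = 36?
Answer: -3618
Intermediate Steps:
o = 9 (o = 5 + (⅑)*36 = 5 + 4 = 9)
134*(o - 36) = 134*(9 - 36) = 134*(-27) = -3618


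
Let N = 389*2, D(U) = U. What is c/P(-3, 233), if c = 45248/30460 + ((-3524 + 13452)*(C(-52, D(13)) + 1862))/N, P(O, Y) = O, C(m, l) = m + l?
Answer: -68915368148/8886705 ≈ -7754.9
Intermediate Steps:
C(m, l) = l + m
N = 778
c = 68915368148/2962235 (c = 45248/30460 + ((-3524 + 13452)*((13 - 52) + 1862))/778 = 45248*(1/30460) + (9928*(-39 + 1862))*(1/778) = 11312/7615 + (9928*1823)*(1/778) = 11312/7615 + 18098744*(1/778) = 11312/7615 + 9049372/389 = 68915368148/2962235 ≈ 23265.)
c/P(-3, 233) = (68915368148/2962235)/(-3) = (68915368148/2962235)*(-1/3) = -68915368148/8886705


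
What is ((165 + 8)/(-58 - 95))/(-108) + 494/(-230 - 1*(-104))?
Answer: -452281/115668 ≈ -3.9102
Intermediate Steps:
((165 + 8)/(-58 - 95))/(-108) + 494/(-230 - 1*(-104)) = (173/(-153))*(-1/108) + 494/(-230 + 104) = (173*(-1/153))*(-1/108) + 494/(-126) = -173/153*(-1/108) + 494*(-1/126) = 173/16524 - 247/63 = -452281/115668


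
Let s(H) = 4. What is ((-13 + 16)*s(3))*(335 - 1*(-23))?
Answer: 4296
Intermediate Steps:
((-13 + 16)*s(3))*(335 - 1*(-23)) = ((-13 + 16)*4)*(335 - 1*(-23)) = (3*4)*(335 + 23) = 12*358 = 4296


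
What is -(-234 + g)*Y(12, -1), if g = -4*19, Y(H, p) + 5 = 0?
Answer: -1550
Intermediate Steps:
Y(H, p) = -5 (Y(H, p) = -5 + 0 = -5)
g = -76
-(-234 + g)*Y(12, -1) = -(-234 - 76)*(-5) = -(-310)*(-5) = -1*1550 = -1550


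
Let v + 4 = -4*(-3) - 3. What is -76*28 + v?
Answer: -2123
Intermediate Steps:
v = 5 (v = -4 + (-4*(-3) - 3) = -4 + (12 - 3) = -4 + 9 = 5)
-76*28 + v = -76*28 + 5 = -2128 + 5 = -2123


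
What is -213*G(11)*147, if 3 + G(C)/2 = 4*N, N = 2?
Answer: -313110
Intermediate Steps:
G(C) = 10 (G(C) = -6 + 2*(4*2) = -6 + 2*8 = -6 + 16 = 10)
-213*G(11)*147 = -213*10*147 = -2130*147 = -313110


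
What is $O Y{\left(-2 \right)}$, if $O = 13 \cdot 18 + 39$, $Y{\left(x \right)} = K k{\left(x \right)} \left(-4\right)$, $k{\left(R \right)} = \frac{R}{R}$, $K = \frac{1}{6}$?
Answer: $-182$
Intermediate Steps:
$K = \frac{1}{6} \approx 0.16667$
$k{\left(R \right)} = 1$
$Y{\left(x \right)} = - \frac{2}{3}$ ($Y{\left(x \right)} = \frac{1}{6} \cdot 1 \left(-4\right) = \frac{1}{6} \left(-4\right) = - \frac{2}{3}$)
$O = 273$ ($O = 234 + 39 = 273$)
$O Y{\left(-2 \right)} = 273 \left(- \frac{2}{3}\right) = -182$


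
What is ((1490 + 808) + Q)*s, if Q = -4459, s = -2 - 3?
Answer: 10805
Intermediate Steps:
s = -5
((1490 + 808) + Q)*s = ((1490 + 808) - 4459)*(-5) = (2298 - 4459)*(-5) = -2161*(-5) = 10805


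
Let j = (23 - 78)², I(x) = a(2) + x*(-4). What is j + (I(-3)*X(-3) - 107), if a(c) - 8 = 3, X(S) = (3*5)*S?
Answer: 1883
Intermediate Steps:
X(S) = 15*S
a(c) = 11 (a(c) = 8 + 3 = 11)
I(x) = 11 - 4*x (I(x) = 11 + x*(-4) = 11 - 4*x)
j = 3025 (j = (-55)² = 3025)
j + (I(-3)*X(-3) - 107) = 3025 + ((11 - 4*(-3))*(15*(-3)) - 107) = 3025 + ((11 + 12)*(-45) - 107) = 3025 + (23*(-45) - 107) = 3025 + (-1035 - 107) = 3025 - 1142 = 1883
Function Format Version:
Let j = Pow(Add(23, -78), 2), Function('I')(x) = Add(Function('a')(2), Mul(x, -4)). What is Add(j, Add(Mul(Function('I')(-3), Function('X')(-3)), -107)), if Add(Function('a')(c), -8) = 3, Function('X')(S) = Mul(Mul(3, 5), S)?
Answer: 1883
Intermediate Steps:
Function('X')(S) = Mul(15, S)
Function('a')(c) = 11 (Function('a')(c) = Add(8, 3) = 11)
Function('I')(x) = Add(11, Mul(-4, x)) (Function('I')(x) = Add(11, Mul(x, -4)) = Add(11, Mul(-4, x)))
j = 3025 (j = Pow(-55, 2) = 3025)
Add(j, Add(Mul(Function('I')(-3), Function('X')(-3)), -107)) = Add(3025, Add(Mul(Add(11, Mul(-4, -3)), Mul(15, -3)), -107)) = Add(3025, Add(Mul(Add(11, 12), -45), -107)) = Add(3025, Add(Mul(23, -45), -107)) = Add(3025, Add(-1035, -107)) = Add(3025, -1142) = 1883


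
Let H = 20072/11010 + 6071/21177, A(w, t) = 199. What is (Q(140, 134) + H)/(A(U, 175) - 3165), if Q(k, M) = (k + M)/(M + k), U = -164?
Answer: -4647854/4433005845 ≈ -0.0010485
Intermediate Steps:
Q(k, M) = 1 (Q(k, M) = (M + k)/(M + k) = 1)
H = 6306493/2989215 (H = 20072*(1/11010) + 6071*(1/21177) = 10036/5505 + 467/1629 = 6306493/2989215 ≈ 2.1097)
(Q(140, 134) + H)/(A(U, 175) - 3165) = (1 + 6306493/2989215)/(199 - 3165) = (9295708/2989215)/(-2966) = (9295708/2989215)*(-1/2966) = -4647854/4433005845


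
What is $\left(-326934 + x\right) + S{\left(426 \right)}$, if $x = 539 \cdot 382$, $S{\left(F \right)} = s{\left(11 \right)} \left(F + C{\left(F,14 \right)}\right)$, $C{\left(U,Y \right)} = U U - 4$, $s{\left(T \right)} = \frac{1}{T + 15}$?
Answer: $- \frac{1482519}{13} \approx -1.1404 \cdot 10^{5}$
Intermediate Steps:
$s{\left(T \right)} = \frac{1}{15 + T}$
$C{\left(U,Y \right)} = -4 + U^{2}$ ($C{\left(U,Y \right)} = U^{2} - 4 = -4 + U^{2}$)
$S{\left(F \right)} = - \frac{2}{13} + \frac{F}{26} + \frac{F^{2}}{26}$ ($S{\left(F \right)} = \frac{F + \left(-4 + F^{2}\right)}{15 + 11} = \frac{-4 + F + F^{2}}{26} = - \frac{2}{13} + \frac{F}{26} + \frac{F^{2}}{26}$)
$x = 205898$
$\left(-326934 + x\right) + S{\left(426 \right)} = \left(-326934 + 205898\right) + \left(- \frac{2}{13} + \frac{1}{26} \cdot 426 + \frac{426^{2}}{26}\right) = -121036 + \left(- \frac{2}{13} + \frac{213}{13} + \frac{1}{26} \cdot 181476\right) = -121036 + \left(- \frac{2}{13} + \frac{213}{13} + \frac{90738}{13}\right) = -121036 + \frac{90949}{13} = - \frac{1482519}{13}$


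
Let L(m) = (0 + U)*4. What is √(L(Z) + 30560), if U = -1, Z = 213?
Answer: 2*√7639 ≈ 174.80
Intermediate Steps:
L(m) = -4 (L(m) = (0 - 1)*4 = -1*4 = -4)
√(L(Z) + 30560) = √(-4 + 30560) = √30556 = 2*√7639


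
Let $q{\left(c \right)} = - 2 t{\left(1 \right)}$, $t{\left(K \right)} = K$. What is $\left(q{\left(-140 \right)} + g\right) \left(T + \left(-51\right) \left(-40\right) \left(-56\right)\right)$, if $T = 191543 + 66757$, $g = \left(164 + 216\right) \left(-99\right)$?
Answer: $-5419825320$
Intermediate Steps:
$q{\left(c \right)} = -2$ ($q{\left(c \right)} = \left(-2\right) 1 = -2$)
$g = -37620$ ($g = 380 \left(-99\right) = -37620$)
$T = 258300$
$\left(q{\left(-140 \right)} + g\right) \left(T + \left(-51\right) \left(-40\right) \left(-56\right)\right) = \left(-2 - 37620\right) \left(258300 + \left(-51\right) \left(-40\right) \left(-56\right)\right) = - 37622 \left(258300 + 2040 \left(-56\right)\right) = - 37622 \left(258300 - 114240\right) = \left(-37622\right) 144060 = -5419825320$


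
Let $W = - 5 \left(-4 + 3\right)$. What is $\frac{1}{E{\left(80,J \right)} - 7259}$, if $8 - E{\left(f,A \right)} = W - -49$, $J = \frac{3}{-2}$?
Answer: $- \frac{1}{7305} \approx -0.00013689$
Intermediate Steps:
$W = 5$ ($W = \left(-5\right) \left(-1\right) = 5$)
$J = - \frac{3}{2}$ ($J = 3 \left(- \frac{1}{2}\right) = - \frac{3}{2} \approx -1.5$)
$E{\left(f,A \right)} = -46$ ($E{\left(f,A \right)} = 8 - \left(5 - -49\right) = 8 - \left(5 + 49\right) = 8 - 54 = -46$)
$\frac{1}{E{\left(80,J \right)} - 7259} = \frac{1}{-46 - 7259} = \frac{1}{-7305} = - \frac{1}{7305}$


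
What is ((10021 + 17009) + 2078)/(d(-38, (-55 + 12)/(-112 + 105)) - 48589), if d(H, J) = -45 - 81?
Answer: -29108/48715 ≈ -0.59752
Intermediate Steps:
d(H, J) = -126
((10021 + 17009) + 2078)/(d(-38, (-55 + 12)/(-112 + 105)) - 48589) = ((10021 + 17009) + 2078)/(-126 - 48589) = (27030 + 2078)/(-48715) = 29108*(-1/48715) = -29108/48715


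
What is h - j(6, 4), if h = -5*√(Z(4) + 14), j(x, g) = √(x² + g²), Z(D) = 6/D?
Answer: -2*√13 - 5*√62/2 ≈ -26.896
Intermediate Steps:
j(x, g) = √(g² + x²)
h = -5*√62/2 (h = -5*√(6/4 + 14) = -5*√(6*(¼) + 14) = -5*√(3/2 + 14) = -5*√62/2 ≈ -19.685)
h - j(6, 4) = -5*√62/2 - √(4² + 6²) = -5*√62/2 - √(16 + 36) = -5*√62/2 - √52 = -5*√62/2 - 2*√13 = -2*√13 - 5*√62/2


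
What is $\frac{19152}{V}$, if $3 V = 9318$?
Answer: $\frac{9576}{1553} \approx 6.1661$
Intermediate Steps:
$V = 3106$ ($V = \frac{1}{3} \cdot 9318 = 3106$)
$\frac{19152}{V} = \frac{19152}{3106} = 19152 \cdot \frac{1}{3106} = \frac{9576}{1553}$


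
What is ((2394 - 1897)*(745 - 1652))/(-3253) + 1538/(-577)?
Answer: 255096369/1876981 ≈ 135.91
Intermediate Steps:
((2394 - 1897)*(745 - 1652))/(-3253) + 1538/(-577) = (497*(-907))*(-1/3253) + 1538*(-1/577) = -450779*(-1/3253) - 1538/577 = 450779/3253 - 1538/577 = 255096369/1876981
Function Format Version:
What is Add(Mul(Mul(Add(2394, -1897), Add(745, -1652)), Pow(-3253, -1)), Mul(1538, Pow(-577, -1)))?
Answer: Rational(255096369, 1876981) ≈ 135.91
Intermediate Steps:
Add(Mul(Mul(Add(2394, -1897), Add(745, -1652)), Pow(-3253, -1)), Mul(1538, Pow(-577, -1))) = Add(Mul(Mul(497, -907), Rational(-1, 3253)), Mul(1538, Rational(-1, 577))) = Add(Mul(-450779, Rational(-1, 3253)), Rational(-1538, 577)) = Add(Rational(450779, 3253), Rational(-1538, 577)) = Rational(255096369, 1876981)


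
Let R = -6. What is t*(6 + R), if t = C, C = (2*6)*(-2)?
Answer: 0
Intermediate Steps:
C = -24 (C = 12*(-2) = -24)
t = -24
t*(6 + R) = -24*(6 - 6) = -24*0 = 0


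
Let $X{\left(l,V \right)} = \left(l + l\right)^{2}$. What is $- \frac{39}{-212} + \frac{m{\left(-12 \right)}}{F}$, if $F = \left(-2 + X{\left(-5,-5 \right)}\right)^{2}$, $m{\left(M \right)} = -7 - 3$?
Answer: $\frac{93109}{509012} \approx 0.18292$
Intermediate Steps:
$X{\left(l,V \right)} = 4 l^{2}$ ($X{\left(l,V \right)} = \left(2 l\right)^{2} = 4 l^{2}$)
$m{\left(M \right)} = -10$
$F = 9604$ ($F = \left(-2 + 4 \left(-5\right)^{2}\right)^{2} = \left(-2 + 4 \cdot 25\right)^{2} = \left(-2 + 100\right)^{2} = 98^{2} = 9604$)
$- \frac{39}{-212} + \frac{m{\left(-12 \right)}}{F} = - \frac{39}{-212} - \frac{10}{9604} = \left(-39\right) \left(- \frac{1}{212}\right) - \frac{5}{4802} = \frac{39}{212} - \frac{5}{4802} = \frac{93109}{509012}$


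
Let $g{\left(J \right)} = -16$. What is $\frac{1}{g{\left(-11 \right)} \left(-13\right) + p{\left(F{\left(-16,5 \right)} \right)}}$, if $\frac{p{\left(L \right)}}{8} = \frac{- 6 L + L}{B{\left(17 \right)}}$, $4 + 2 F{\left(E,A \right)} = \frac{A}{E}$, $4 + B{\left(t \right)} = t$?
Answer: $\frac{52}{11161} \approx 0.0046591$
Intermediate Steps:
$B{\left(t \right)} = -4 + t$
$F{\left(E,A \right)} = -2 + \frac{A}{2 E}$ ($F{\left(E,A \right)} = -2 + \frac{A \frac{1}{E}}{2} = -2 + \frac{A}{2 E}$)
$p{\left(L \right)} = - \frac{40 L}{13}$ ($p{\left(L \right)} = 8 \frac{- 6 L + L}{-4 + 17} = 8 \frac{\left(-5\right) L}{13} = 8 - 5 L \frac{1}{13} = 8 \left(- \frac{5 L}{13}\right) = - \frac{40 L}{13}$)
$\frac{1}{g{\left(-11 \right)} \left(-13\right) + p{\left(F{\left(-16,5 \right)} \right)}} = \frac{1}{\left(-16\right) \left(-13\right) - \frac{40 \left(-2 + \frac{1}{2} \cdot 5 \frac{1}{-16}\right)}{13}} = \frac{1}{208 - \frac{40 \left(-2 + \frac{1}{2} \cdot 5 \left(- \frac{1}{16}\right)\right)}{13}} = \frac{1}{208 - \frac{40 \left(-2 - \frac{5}{32}\right)}{13}} = \frac{1}{208 - - \frac{345}{52}} = \frac{1}{208 + \frac{345}{52}} = \frac{1}{\frac{11161}{52}} = \frac{52}{11161}$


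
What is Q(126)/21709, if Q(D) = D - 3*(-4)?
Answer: 138/21709 ≈ 0.0063568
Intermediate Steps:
Q(D) = 12 + D (Q(D) = D + 12 = 12 + D)
Q(126)/21709 = (12 + 126)/21709 = 138*(1/21709) = 138/21709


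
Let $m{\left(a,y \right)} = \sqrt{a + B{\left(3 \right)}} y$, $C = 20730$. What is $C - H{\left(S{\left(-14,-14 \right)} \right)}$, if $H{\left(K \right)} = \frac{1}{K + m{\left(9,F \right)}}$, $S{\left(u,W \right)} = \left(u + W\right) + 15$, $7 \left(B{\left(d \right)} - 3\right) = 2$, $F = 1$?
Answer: $\frac{22740901}{1097} + \frac{\sqrt{602}}{1097} \approx 20730.0$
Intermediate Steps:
$B{\left(d \right)} = \frac{23}{7}$ ($B{\left(d \right)} = 3 + \frac{1}{7} \cdot 2 = 3 + \frac{2}{7} = \frac{23}{7}$)
$m{\left(a,y \right)} = y \sqrt{\frac{23}{7} + a}$ ($m{\left(a,y \right)} = \sqrt{a + \frac{23}{7}} y = \sqrt{\frac{23}{7} + a} y = y \sqrt{\frac{23}{7} + a}$)
$S{\left(u,W \right)} = 15 + W + u$ ($S{\left(u,W \right)} = \left(W + u\right) + 15 = 15 + W + u$)
$H{\left(K \right)} = \frac{1}{K + \frac{\sqrt{602}}{7}}$ ($H{\left(K \right)} = \frac{1}{K + \frac{1}{7} \cdot 1 \sqrt{161 + 49 \cdot 9}} = \frac{1}{K + \frac{1}{7} \cdot 1 \sqrt{161 + 441}} = \frac{1}{K + \frac{1}{7} \cdot 1 \sqrt{602}} = \frac{1}{K + \frac{\sqrt{602}}{7}}$)
$C - H{\left(S{\left(-14,-14 \right)} \right)} = 20730 - \frac{7}{\sqrt{602} + 7 \left(15 - 14 - 14\right)} = 20730 - \frac{7}{\sqrt{602} + 7 \left(-13\right)} = 20730 - \frac{7}{\sqrt{602} - 91} = 20730 - \frac{7}{-91 + \sqrt{602}}$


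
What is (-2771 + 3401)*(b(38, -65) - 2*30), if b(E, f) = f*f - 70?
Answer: 2579850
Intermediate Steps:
b(E, f) = -70 + f² (b(E, f) = f² - 70 = -70 + f²)
(-2771 + 3401)*(b(38, -65) - 2*30) = (-2771 + 3401)*((-70 + (-65)²) - 2*30) = 630*((-70 + 4225) - 60) = 630*(4155 - 60) = 630*4095 = 2579850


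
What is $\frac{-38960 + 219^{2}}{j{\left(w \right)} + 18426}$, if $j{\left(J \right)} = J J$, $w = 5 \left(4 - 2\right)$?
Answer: $\frac{9001}{18526} \approx 0.48586$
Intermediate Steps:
$w = 10$ ($w = 5 \cdot 2 = 10$)
$j{\left(J \right)} = J^{2}$
$\frac{-38960 + 219^{2}}{j{\left(w \right)} + 18426} = \frac{-38960 + 219^{2}}{10^{2} + 18426} = \frac{-38960 + 47961}{100 + 18426} = \frac{9001}{18526}$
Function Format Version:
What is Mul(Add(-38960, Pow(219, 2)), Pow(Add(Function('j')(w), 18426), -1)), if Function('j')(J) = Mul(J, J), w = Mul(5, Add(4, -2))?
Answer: Rational(9001, 18526) ≈ 0.48586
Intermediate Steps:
w = 10 (w = Mul(5, 2) = 10)
Function('j')(J) = Pow(J, 2)
Mul(Add(-38960, Pow(219, 2)), Pow(Add(Function('j')(w), 18426), -1)) = Mul(Add(-38960, Pow(219, 2)), Pow(Add(Pow(10, 2), 18426), -1)) = Mul(Add(-38960, 47961), Pow(Add(100, 18426), -1)) = Mul(9001, Pow(18526, -1)) = Mul(9001, Rational(1, 18526)) = Rational(9001, 18526)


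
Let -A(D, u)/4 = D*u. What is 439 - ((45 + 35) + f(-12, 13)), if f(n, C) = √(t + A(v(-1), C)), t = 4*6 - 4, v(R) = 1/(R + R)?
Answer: 359 - √46 ≈ 352.22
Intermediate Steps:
v(R) = 1/(2*R)
A(D, u) = -4*D*u
t = 20 (t = 24 - 4 = 20)
f(n, C) = √(20 + 2*C) (f(n, C) = √(20 - 4*(½)/(-1)*C) = √(20 - 4*(½)*(-1)*C) = √(20 - 4*(-½)*C) = √(20 + 2*C))
439 - ((45 + 35) + f(-12, 13)) = 439 - ((45 + 35) + √(20 + 2*13)) = 439 - (80 + √(20 + 26)) = 439 - (80 + √46) = 439 + (-80 - √46) = 359 - √46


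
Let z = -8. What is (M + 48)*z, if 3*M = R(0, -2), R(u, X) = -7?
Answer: -1096/3 ≈ -365.33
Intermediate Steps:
M = -7/3 (M = (⅓)*(-7) = -7/3 ≈ -2.3333)
(M + 48)*z = (-7/3 + 48)*(-8) = (137/3)*(-8) = -1096/3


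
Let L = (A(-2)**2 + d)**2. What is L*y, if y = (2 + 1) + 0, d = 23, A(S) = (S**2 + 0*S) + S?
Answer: 2187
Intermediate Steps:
A(S) = S + S**2 (A(S) = (S**2 + 0) + S = S**2 + S = S + S**2)
y = 3 (y = 3 + 0 = 3)
L = 729 (L = ((-2*(1 - 2))**2 + 23)**2 = ((-2*(-1))**2 + 23)**2 = (2**2 + 23)**2 = (4 + 23)**2 = 27**2 = 729)
L*y = 729*3 = 2187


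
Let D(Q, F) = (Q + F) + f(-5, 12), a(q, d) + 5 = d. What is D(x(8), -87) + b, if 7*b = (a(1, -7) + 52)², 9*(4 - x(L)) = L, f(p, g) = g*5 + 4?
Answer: 13147/63 ≈ 208.68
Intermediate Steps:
f(p, g) = 4 + 5*g (f(p, g) = 5*g + 4 = 4 + 5*g)
x(L) = 4 - L/9
a(q, d) = -5 + d
D(Q, F) = 64 + F + Q (D(Q, F) = (Q + F) + (4 + 5*12) = (F + Q) + (4 + 60) = (F + Q) + 64 = 64 + F + Q)
b = 1600/7 (b = ((-5 - 7) + 52)²/7 = (-12 + 52)²/7 = (⅐)*40² = (⅐)*1600 = 1600/7 ≈ 228.57)
D(x(8), -87) + b = (64 - 87 + (4 - ⅑*8)) + 1600/7 = (64 - 87 + (4 - 8/9)) + 1600/7 = (64 - 87 + 28/9) + 1600/7 = -179/9 + 1600/7 = 13147/63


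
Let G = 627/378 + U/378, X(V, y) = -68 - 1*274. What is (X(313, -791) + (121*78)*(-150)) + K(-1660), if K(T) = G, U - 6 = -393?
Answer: -89210606/63 ≈ -1.4160e+6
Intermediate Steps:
U = -387 (U = 6 - 393 = -387)
X(V, y) = -342 (X(V, y) = -68 - 274 = -342)
G = 40/63 (G = 627/378 - 387/378 = 627*(1/378) - 387*1/378 = 209/126 - 43/42 = 40/63 ≈ 0.63492)
K(T) = 40/63
(X(313, -791) + (121*78)*(-150)) + K(-1660) = (-342 + (121*78)*(-150)) + 40/63 = (-342 + 9438*(-150)) + 40/63 = (-342 - 1415700) + 40/63 = -1416042 + 40/63 = -89210606/63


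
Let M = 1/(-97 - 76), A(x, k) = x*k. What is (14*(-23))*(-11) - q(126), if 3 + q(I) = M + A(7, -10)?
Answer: 625396/173 ≈ 3615.0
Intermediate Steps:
A(x, k) = k*x
M = -1/173 (M = 1/(-173) = -1/173 ≈ -0.0057803)
q(I) = -12630/173 (q(I) = -3 + (-1/173 - 10*7) = -3 + (-1/173 - 70) = -3 - 12111/173 = -12630/173)
(14*(-23))*(-11) - q(126) = (14*(-23))*(-11) - 1*(-12630/173) = -322*(-11) + 12630/173 = 3542 + 12630/173 = 625396/173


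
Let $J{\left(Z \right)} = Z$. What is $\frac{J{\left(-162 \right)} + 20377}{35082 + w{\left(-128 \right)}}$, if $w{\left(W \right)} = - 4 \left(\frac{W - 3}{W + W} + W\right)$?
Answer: $\frac{258752}{455577} \approx 0.56797$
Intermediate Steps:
$w{\left(W \right)} = - 4 W - \frac{2 \left(-3 + W\right)}{W}$ ($w{\left(W \right)} = - 4 \left(\frac{-3 + W}{2 W} + W\right) = - 4 \left(W + \frac{-3 + W}{2 W}\right) = - 4 W - \frac{2 \left(-3 + W\right)}{W}$)
$\frac{J{\left(-162 \right)} + 20377}{35082 + w{\left(-128 \right)}} = \frac{-162 + 20377}{35082 - \left(-510 + \frac{3}{64}\right)} = \frac{20215}{35082 + \left(-2 + 512 + 6 \left(- \frac{1}{128}\right)\right)} = \frac{20215}{35082 - - \frac{32637}{64}} = \frac{20215}{35082 + \frac{32637}{64}} = \frac{20215}{\frac{2277885}{64}} = 20215 \cdot \frac{64}{2277885} = \frac{258752}{455577}$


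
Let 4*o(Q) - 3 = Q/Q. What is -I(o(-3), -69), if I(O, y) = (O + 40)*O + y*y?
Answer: -4802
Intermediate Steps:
o(Q) = 1 (o(Q) = ¾ + (Q/Q)/4 = ¾ + (¼)*1 = ¾ + ¼ = 1)
I(O, y) = y² + O*(40 + O) (I(O, y) = (40 + O)*O + y² = O*(40 + O) + y² = y² + O*(40 + O))
-I(o(-3), -69) = -(1² + (-69)² + 40*1) = -(1 + 4761 + 40) = -1*4802 = -4802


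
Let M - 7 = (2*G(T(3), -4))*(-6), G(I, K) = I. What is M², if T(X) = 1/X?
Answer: 9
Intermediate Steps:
M = 3 (M = 7 + (2/3)*(-6) = 7 + (2*(⅓))*(-6) = 7 + (⅔)*(-6) = 7 - 4 = 3)
M² = 3² = 9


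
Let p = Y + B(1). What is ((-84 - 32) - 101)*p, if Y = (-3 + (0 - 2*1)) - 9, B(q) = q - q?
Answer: 3038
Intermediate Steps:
B(q) = 0
Y = -14 (Y = (-3 + (0 - 2)) - 9 = (-3 - 2) - 9 = -5 - 9 = -14)
p = -14 (p = -14 + 0 = -14)
((-84 - 32) - 101)*p = ((-84 - 32) - 101)*(-14) = (-116 - 101)*(-14) = -217*(-14) = 3038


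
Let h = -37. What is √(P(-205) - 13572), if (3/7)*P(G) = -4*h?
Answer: 16*I*√465/3 ≈ 115.01*I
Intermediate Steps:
P(G) = 1036/3 (P(G) = 7*(-4*(-37))/3 = (7/3)*148 = 1036/3)
√(P(-205) - 13572) = √(1036/3 - 13572) = √(-39680/3) = 16*I*√465/3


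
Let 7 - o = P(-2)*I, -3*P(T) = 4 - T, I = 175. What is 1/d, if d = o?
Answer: 1/357 ≈ 0.0028011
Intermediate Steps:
P(T) = -4/3 + T/3 (P(T) = -(4 - T)/3 = -4/3 + T/3)
o = 357 (o = 7 - (-4/3 + (1/3)*(-2))*175 = 7 - (-4/3 - 2/3)*175 = 7 - (-2)*175 = 7 - 1*(-350) = 7 + 350 = 357)
d = 357
1/d = 1/357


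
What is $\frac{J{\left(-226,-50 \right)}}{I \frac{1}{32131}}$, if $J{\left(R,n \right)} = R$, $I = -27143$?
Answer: $\frac{7261606}{27143} \approx 267.53$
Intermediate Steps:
$\frac{J{\left(-226,-50 \right)}}{I \frac{1}{32131}} = - \frac{226}{\left(-27143\right) \frac{1}{32131}} = - \frac{226}{- \frac{27143}{32131}} = \left(-226\right) \left(- \frac{32131}{27143}\right) = \frac{7261606}{27143}$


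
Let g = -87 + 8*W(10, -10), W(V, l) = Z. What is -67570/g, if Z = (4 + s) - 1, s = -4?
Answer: 13514/19 ≈ 711.26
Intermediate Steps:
Z = -1 (Z = (4 - 4) - 1 = 0 - 1 = -1)
W(V, l) = -1
g = -95 (g = -87 + 8*(-1) = -87 - 8 = -95)
-67570/g = -67570/(-95) = -67570*(-1/95) = 13514/19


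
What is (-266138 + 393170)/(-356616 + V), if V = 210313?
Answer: -127032/146303 ≈ -0.86828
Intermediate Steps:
(-266138 + 393170)/(-356616 + V) = (-266138 + 393170)/(-356616 + 210313) = 127032/(-146303) = 127032*(-1/146303) = -127032/146303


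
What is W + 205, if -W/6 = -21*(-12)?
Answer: -1307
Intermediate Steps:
W = -1512 (W = -(-126)*(-12) = -6*252 = -1512)
W + 205 = -1512 + 205 = -1307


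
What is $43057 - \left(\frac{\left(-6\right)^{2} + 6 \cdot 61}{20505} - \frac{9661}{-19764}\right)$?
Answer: $\frac{5816369694269}{135086940} \approx 43057.0$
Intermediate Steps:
$43057 - \left(\frac{\left(-6\right)^{2} + 6 \cdot 61}{20505} - \frac{9661}{-19764}\right) = 43057 - \left(\left(36 + 366\right) \frac{1}{20505} - - \frac{9661}{19764}\right) = 43057 - \left(402 \cdot \frac{1}{20505} + \frac{9661}{19764}\right) = 43057 - \left(\frac{134}{6835} + \frac{9661}{19764}\right) = 43057 - \frac{68681311}{135086940} = \frac{5816369694269}{135086940}$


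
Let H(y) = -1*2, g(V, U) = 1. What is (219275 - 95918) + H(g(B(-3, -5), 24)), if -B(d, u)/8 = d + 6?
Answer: 123355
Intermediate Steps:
B(d, u) = -48 - 8*d (B(d, u) = -8*(d + 6) = -8*(6 + d) = -48 - 8*d)
H(y) = -2
(219275 - 95918) + H(g(B(-3, -5), 24)) = (219275 - 95918) - 2 = 123357 - 2 = 123355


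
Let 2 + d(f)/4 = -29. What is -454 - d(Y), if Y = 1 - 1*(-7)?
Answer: -330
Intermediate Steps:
Y = 8 (Y = 1 + 7 = 8)
d(f) = -124 (d(f) = -8 + 4*(-29) = -8 - 116 = -124)
-454 - d(Y) = -454 - 1*(-124) = -454 + 124 = -330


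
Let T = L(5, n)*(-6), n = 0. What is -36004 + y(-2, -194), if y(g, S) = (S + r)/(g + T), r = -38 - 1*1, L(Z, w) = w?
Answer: -71775/2 ≈ -35888.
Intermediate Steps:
T = 0 (T = 0*(-6) = 0)
r = -39 (r = -38 - 1 = -39)
y(g, S) = (-39 + S)/g (y(g, S) = (S - 39)/(g + 0) = (-39 + S)/g)
-36004 + y(-2, -194) = -36004 + (-39 - 194)/(-2) = -36004 - ½*(-233) = -36004 + 233/2 = -71775/2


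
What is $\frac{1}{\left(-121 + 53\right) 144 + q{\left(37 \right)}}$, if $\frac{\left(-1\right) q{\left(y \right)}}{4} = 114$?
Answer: $- \frac{1}{10248} \approx -9.758 \cdot 10^{-5}$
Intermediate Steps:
$q{\left(y \right)} = -456$ ($q{\left(y \right)} = \left(-4\right) 114 = -456$)
$\frac{1}{\left(-121 + 53\right) 144 + q{\left(37 \right)}} = \frac{1}{\left(-121 + 53\right) 144 - 456} = \frac{1}{\left(-68\right) 144 - 456} = \frac{1}{-9792 - 456} = \frac{1}{-10248} = - \frac{1}{10248}$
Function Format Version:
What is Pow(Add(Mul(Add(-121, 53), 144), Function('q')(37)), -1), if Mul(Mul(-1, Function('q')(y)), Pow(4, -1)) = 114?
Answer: Rational(-1, 10248) ≈ -9.7580e-5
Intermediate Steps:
Function('q')(y) = -456 (Function('q')(y) = Mul(-4, 114) = -456)
Pow(Add(Mul(Add(-121, 53), 144), Function('q')(37)), -1) = Pow(Add(Mul(Add(-121, 53), 144), -456), -1) = Pow(Add(Mul(-68, 144), -456), -1) = Pow(Add(-9792, -456), -1) = Pow(-10248, -1) = Rational(-1, 10248)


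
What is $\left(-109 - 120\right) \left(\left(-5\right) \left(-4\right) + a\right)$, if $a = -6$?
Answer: $-3206$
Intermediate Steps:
$\left(-109 - 120\right) \left(\left(-5\right) \left(-4\right) + a\right) = \left(-109 - 120\right) \left(\left(-5\right) \left(-4\right) - 6\right) = - 229 \left(20 - 6\right) = \left(-229\right) 14 = -3206$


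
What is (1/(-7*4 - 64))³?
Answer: -1/778688 ≈ -1.2842e-6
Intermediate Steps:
(1/(-7*4 - 64))³ = (1/(-28 - 64))³ = (1/(-92))³ = (-1/92)³ = -1/778688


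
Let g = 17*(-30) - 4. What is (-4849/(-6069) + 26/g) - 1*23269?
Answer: -36292259881/1559733 ≈ -23268.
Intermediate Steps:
g = -514 (g = -510 - 4 = -514)
(-4849/(-6069) + 26/g) - 1*23269 = (-4849/(-6069) + 26/(-514)) - 1*23269 = (-4849*(-1/6069) + 26*(-1/514)) - 23269 = (4849/6069 - 13/257) - 23269 = 1167296/1559733 - 23269 = -36292259881/1559733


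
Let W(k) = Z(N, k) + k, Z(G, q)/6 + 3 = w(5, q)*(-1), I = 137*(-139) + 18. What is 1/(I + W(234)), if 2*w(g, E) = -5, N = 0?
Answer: -1/18794 ≈ -5.3208e-5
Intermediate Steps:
w(g, E) = -5/2 (w(g, E) = (1/2)*(-5) = -5/2)
I = -19025 (I = -19043 + 18 = -19025)
Z(G, q) = -3 (Z(G, q) = -18 + 6*(-5/2*(-1)) = -18 + 6*(5/2) = -18 + 15 = -3)
W(k) = -3 + k
1/(I + W(234)) = 1/(-19025 + (-3 + 234)) = 1/(-19025 + 231) = 1/(-18794) = -1/18794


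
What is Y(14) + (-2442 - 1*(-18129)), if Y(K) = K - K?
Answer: 15687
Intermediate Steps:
Y(K) = 0
Y(14) + (-2442 - 1*(-18129)) = 0 + (-2442 - 1*(-18129)) = 0 + (-2442 + 18129) = 0 + 15687 = 15687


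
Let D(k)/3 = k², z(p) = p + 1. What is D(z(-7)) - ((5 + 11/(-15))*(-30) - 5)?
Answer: 241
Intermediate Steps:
z(p) = 1 + p
D(k) = 3*k²
D(z(-7)) - ((5 + 11/(-15))*(-30) - 5) = 3*(1 - 7)² - ((5 + 11/(-15))*(-30) - 5) = 3*(-6)² - ((5 + 11*(-1/15))*(-30) - 5) = 3*36 - ((5 - 11/15)*(-30) - 5) = 108 - ((64/15)*(-30) - 5) = 108 - (-128 - 5) = 108 - 1*(-133) = 108 + 133 = 241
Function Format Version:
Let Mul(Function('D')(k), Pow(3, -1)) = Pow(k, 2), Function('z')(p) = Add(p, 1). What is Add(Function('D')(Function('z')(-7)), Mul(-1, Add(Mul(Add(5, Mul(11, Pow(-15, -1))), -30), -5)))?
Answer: 241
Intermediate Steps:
Function('z')(p) = Add(1, p)
Function('D')(k) = Mul(3, Pow(k, 2))
Add(Function('D')(Function('z')(-7)), Mul(-1, Add(Mul(Add(5, Mul(11, Pow(-15, -1))), -30), -5))) = Add(Mul(3, Pow(Add(1, -7), 2)), Mul(-1, Add(Mul(Add(5, Mul(11, Pow(-15, -1))), -30), -5))) = Add(Mul(3, Pow(-6, 2)), Mul(-1, Add(Mul(Add(5, Mul(11, Rational(-1, 15))), -30), -5))) = Add(Mul(3, 36), Mul(-1, Add(Mul(Add(5, Rational(-11, 15)), -30), -5))) = Add(108, Mul(-1, Add(Mul(Rational(64, 15), -30), -5))) = Add(108, Mul(-1, Add(-128, -5))) = Add(108, Mul(-1, -133)) = Add(108, 133) = 241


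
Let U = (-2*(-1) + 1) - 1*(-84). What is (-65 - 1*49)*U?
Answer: -9918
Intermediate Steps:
U = 87 (U = (2 + 1) + 84 = 3 + 84 = 87)
(-65 - 1*49)*U = (-65 - 1*49)*87 = (-65 - 49)*87 = -114*87 = -9918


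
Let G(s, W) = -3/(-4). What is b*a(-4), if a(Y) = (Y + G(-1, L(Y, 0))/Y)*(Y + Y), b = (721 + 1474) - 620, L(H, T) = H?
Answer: 105525/2 ≈ 52763.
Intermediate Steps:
G(s, W) = ¾ (G(s, W) = -3*(-¼) = ¾)
b = 1575 (b = 2195 - 620 = 1575)
a(Y) = 2*Y*(Y + 3/(4*Y)) (a(Y) = (Y + 3/(4*Y))*(Y + Y) = (Y + 3/(4*Y))*(2*Y) = 2*Y*(Y + 3/(4*Y)))
b*a(-4) = 1575*(3/2 + 2*(-4)²) = 1575*(3/2 + 2*16) = 1575*(3/2 + 32) = 1575*(67/2) = 105525/2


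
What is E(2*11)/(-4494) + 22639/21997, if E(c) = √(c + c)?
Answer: 22639/21997 - √11/2247 ≈ 1.0277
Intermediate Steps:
E(c) = √2*√c (E(c) = √(2*c) = √2*√c)
E(2*11)/(-4494) + 22639/21997 = (√2*√(2*11))/(-4494) + 22639/21997 = (√2*√22)*(-1/4494) + 22639*(1/21997) = (2*√11)*(-1/4494) + 22639/21997 = -√11/2247 + 22639/21997 = 22639/21997 - √11/2247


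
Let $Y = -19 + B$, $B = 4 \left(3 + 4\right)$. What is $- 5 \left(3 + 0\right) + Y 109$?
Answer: $966$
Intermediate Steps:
$B = 28$ ($B = 4 \cdot 7 = 28$)
$Y = 9$ ($Y = -19 + 28 = 9$)
$- 5 \left(3 + 0\right) + Y 109 = - 5 \left(3 + 0\right) + 9 \cdot 109 = \left(-5\right) 3 + 981 = -15 + 981 = 966$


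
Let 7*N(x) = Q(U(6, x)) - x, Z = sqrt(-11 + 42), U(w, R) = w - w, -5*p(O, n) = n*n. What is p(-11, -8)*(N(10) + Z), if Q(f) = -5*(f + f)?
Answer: 128/7 - 64*sqrt(31)/5 ≈ -52.982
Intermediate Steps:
p(O, n) = -n**2/5 (p(O, n) = -n*n/5 = -n**2/5)
U(w, R) = 0
Q(f) = -10*f
Z = sqrt(31) ≈ 5.5678
N(x) = -x/7 (N(x) = (-10*0 - x)/7 = (0 - x)/7 = (-x)/7 = -x/7)
p(-11, -8)*(N(10) + Z) = (-1/5*(-8)**2)*(-1/7*10 + sqrt(31)) = (-1/5*64)*(-10/7 + sqrt(31)) = -64*(-10/7 + sqrt(31))/5 = 128/7 - 64*sqrt(31)/5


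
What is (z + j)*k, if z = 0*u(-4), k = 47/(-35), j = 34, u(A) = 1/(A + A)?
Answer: -1598/35 ≈ -45.657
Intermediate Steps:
u(A) = 1/(2*A)
k = -47/35 (k = 47*(-1/35) = -47/35 ≈ -1.3429)
z = 0 (z = 0*((½)/(-4)) = 0*((½)*(-¼)) = 0*(-⅛) = 0)
(z + j)*k = (0 + 34)*(-47/35) = 34*(-47/35) = -1598/35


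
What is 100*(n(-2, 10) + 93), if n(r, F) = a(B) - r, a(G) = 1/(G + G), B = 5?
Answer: 9510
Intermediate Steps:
a(G) = 1/(2*G)
n(r, F) = 1/10 - r (n(r, F) = (1/2)/5 - r = (1/2)*(1/5) - r = 1/10 - r)
100*(n(-2, 10) + 93) = 100*((1/10 - 1*(-2)) + 93) = 100*((1/10 + 2) + 93) = 100*(21/10 + 93) = 100*(951/10) = 9510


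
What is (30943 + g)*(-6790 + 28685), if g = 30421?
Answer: 1343564780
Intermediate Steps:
(30943 + g)*(-6790 + 28685) = (30943 + 30421)*(-6790 + 28685) = 61364*21895 = 1343564780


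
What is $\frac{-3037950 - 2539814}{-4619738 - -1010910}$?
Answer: $\frac{1394441}{902207} \approx 1.5456$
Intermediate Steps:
$\frac{-3037950 - 2539814}{-4619738 - -1010910} = - \frac{5577764}{-4619738 + 1010910} = - \frac{5577764}{-3608828} = \left(-5577764\right) \left(- \frac{1}{3608828}\right) = \frac{1394441}{902207}$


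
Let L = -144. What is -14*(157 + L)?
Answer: -182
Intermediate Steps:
-14*(157 + L) = -14*(157 - 144) = -14*13 = -182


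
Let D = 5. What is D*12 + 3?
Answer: 63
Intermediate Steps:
D*12 + 3 = 5*12 + 3 = 60 + 3 = 63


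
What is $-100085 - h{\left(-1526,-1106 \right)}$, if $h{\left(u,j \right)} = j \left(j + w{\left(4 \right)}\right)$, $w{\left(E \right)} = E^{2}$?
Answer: $-1305625$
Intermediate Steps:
$h{\left(u,j \right)} = j \left(16 + j\right)$ ($h{\left(u,j \right)} = j \left(j + 4^{2}\right) = j \left(j + 16\right) = j \left(16 + j\right)$)
$-100085 - h{\left(-1526,-1106 \right)} = -100085 - - 1106 \left(16 - 1106\right) = -100085 - \left(-1106\right) \left(-1090\right) = -100085 - 1205540 = -1305625$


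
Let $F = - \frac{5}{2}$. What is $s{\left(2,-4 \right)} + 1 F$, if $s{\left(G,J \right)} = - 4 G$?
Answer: $- \frac{21}{2} \approx -10.5$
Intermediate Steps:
$F = - \frac{5}{2}$ ($F = \left(-5\right) \frac{1}{2} = - \frac{5}{2} \approx -2.5$)
$s{\left(2,-4 \right)} + 1 F = \left(-4\right) 2 + 1 \left(- \frac{5}{2}\right) = -8 - \frac{5}{2} = - \frac{21}{2}$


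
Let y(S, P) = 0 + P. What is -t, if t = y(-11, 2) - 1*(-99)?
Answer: -101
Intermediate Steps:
y(S, P) = P
t = 101 (t = 2 - 1*(-99) = 2 + 99 = 101)
-t = -1*101 = -101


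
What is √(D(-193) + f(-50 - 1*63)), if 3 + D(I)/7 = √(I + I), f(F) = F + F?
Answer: √(-247 + 7*I*√386) ≈ 4.2253 + 16.274*I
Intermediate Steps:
f(F) = 2*F
D(I) = -21 + 7*√2*√I (D(I) = -21 + 7*√(I + I) = -21 + 7*√(2*I) = -21 + 7*(√2*√I) = -21 + 7*√2*√I)
√(D(-193) + f(-50 - 1*63)) = √((-21 + 7*√2*√(-193)) + 2*(-50 - 1*63)) = √((-21 + 7*√2*(I*√193)) + 2*(-50 - 63)) = √((-21 + 7*I*√386) + 2*(-113)) = √((-21 + 7*I*√386) - 226) = √(-247 + 7*I*√386)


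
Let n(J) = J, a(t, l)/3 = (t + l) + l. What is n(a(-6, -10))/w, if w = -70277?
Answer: 78/70277 ≈ 0.0011099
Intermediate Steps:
a(t, l) = 3*t + 6*l (a(t, l) = 3*((t + l) + l) = 3*((l + t) + l) = 3*(t + 2*l) = 3*t + 6*l)
n(a(-6, -10))/w = (3*(-6) + 6*(-10))/(-70277) = (-18 - 60)*(-1/70277) = -78*(-1/70277) = 78/70277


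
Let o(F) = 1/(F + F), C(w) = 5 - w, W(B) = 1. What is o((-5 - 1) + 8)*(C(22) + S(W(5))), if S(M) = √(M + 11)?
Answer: -17/4 + √3/2 ≈ -3.3840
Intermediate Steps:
S(M) = √(11 + M)
o(F) = 1/(2*F)
o((-5 - 1) + 8)*(C(22) + S(W(5))) = (1/(2*((-5 - 1) + 8)))*((5 - 1*22) + √(11 + 1)) = (1/(2*(-6 + 8)))*((5 - 22) + √12) = ((½)/2)*(-17 + 2*√3) = ((½)*(½))*(-17 + 2*√3) = (-17 + 2*√3)/4 = -17/4 + √3/2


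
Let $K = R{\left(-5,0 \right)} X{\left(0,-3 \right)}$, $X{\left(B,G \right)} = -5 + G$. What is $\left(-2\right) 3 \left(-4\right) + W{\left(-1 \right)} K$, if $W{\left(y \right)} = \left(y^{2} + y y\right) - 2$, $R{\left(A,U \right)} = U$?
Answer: $24$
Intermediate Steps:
$W{\left(y \right)} = -2 + 2 y^{2}$ ($W{\left(y \right)} = \left(y^{2} + y^{2}\right) - 2 = 2 y^{2} - 2 = -2 + 2 y^{2}$)
$K = 0$ ($K = 0 \left(-5 - 3\right) = 0 \left(-8\right) = 0$)
$\left(-2\right) 3 \left(-4\right) + W{\left(-1 \right)} K = \left(-2\right) 3 \left(-4\right) + \left(-2 + 2 \left(-1\right)^{2}\right) 0 = \left(-6\right) \left(-4\right) + \left(-2 + 2 \cdot 1\right) 0 = 24 + \left(-2 + 2\right) 0 = 24 + 0 \cdot 0 = 24 + 0 = 24$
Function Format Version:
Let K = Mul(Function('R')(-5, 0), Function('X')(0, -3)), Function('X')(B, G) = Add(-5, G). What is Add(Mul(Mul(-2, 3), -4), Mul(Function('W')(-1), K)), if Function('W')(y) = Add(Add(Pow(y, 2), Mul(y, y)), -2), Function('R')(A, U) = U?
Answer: 24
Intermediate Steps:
Function('W')(y) = Add(-2, Mul(2, Pow(y, 2))) (Function('W')(y) = Add(Add(Pow(y, 2), Pow(y, 2)), -2) = Add(Mul(2, Pow(y, 2)), -2) = Add(-2, Mul(2, Pow(y, 2))))
K = 0 (K = Mul(0, Add(-5, -3)) = Mul(0, -8) = 0)
Add(Mul(Mul(-2, 3), -4), Mul(Function('W')(-1), K)) = Add(Mul(Mul(-2, 3), -4), Mul(Add(-2, Mul(2, Pow(-1, 2))), 0)) = Add(Mul(-6, -4), Mul(Add(-2, Mul(2, 1)), 0)) = Add(24, Mul(Add(-2, 2), 0)) = Add(24, Mul(0, 0)) = Add(24, 0) = 24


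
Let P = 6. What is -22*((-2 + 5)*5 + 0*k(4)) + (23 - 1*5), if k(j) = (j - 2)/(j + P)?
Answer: -312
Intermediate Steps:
k(j) = (-2 + j)/(6 + j) (k(j) = (j - 2)/(j + 6) = (-2 + j)/(6 + j))
-22*((-2 + 5)*5 + 0*k(4)) + (23 - 1*5) = -22*((-2 + 5)*5 + 0*((-2 + 4)/(6 + 4))) + (23 - 1*5) = -22*(3*5 + 0*(2/10)) + (23 - 5) = -22*(15 + 0*((1/10)*2)) + 18 = -22*(15 + 0*(1/5)) + 18 = -22*(15 + 0) + 18 = -22*15 + 18 = -330 + 18 = -312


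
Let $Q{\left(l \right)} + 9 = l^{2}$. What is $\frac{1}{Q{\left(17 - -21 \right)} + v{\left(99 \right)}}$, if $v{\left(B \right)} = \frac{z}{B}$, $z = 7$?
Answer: $\frac{99}{142072} \approx 0.00069683$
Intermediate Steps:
$Q{\left(l \right)} = -9 + l^{2}$
$v{\left(B \right)} = \frac{7}{B}$
$\frac{1}{Q{\left(17 - -21 \right)} + v{\left(99 \right)}} = \frac{1}{\left(-9 + \left(17 - -21\right)^{2}\right) + \frac{7}{99}} = \frac{1}{\left(-9 + \left(17 + 21\right)^{2}\right) + 7 \cdot \frac{1}{99}} = \frac{1}{\left(-9 + 38^{2}\right) + \frac{7}{99}} = \frac{1}{\left(-9 + 1444\right) + \frac{7}{99}} = \frac{1}{1435 + \frac{7}{99}} = \frac{1}{\frac{142072}{99}} = \frac{99}{142072}$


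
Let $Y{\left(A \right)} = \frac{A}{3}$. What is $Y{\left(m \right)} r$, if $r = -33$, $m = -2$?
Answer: $22$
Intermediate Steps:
$Y{\left(A \right)} = \frac{A}{3}$ ($Y{\left(A \right)} = A \frac{1}{3} = \frac{A}{3}$)
$Y{\left(m \right)} r = \frac{1}{3} \left(-2\right) \left(-33\right) = \left(- \frac{2}{3}\right) \left(-33\right) = 22$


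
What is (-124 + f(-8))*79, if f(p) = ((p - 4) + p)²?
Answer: 21804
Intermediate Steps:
f(p) = (-4 + 2*p)² (f(p) = ((-4 + p) + p)² = (-4 + 2*p)²)
(-124 + f(-8))*79 = (-124 + 4*(-2 - 8)²)*79 = (-124 + 4*(-10)²)*79 = (-124 + 4*100)*79 = (-124 + 400)*79 = 276*79 = 21804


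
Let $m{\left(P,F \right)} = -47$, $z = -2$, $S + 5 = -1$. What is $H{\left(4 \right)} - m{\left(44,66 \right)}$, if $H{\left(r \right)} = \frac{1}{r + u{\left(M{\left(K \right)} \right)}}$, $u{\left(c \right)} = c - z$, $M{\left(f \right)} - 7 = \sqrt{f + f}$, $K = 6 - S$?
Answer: $\frac{6828}{145} - \frac{2 \sqrt{6}}{145} \approx 47.056$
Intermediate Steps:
$S = -6$ ($S = -5 - 1 = -6$)
$K = 12$ ($K = 6 - -6 = 6 + 6 = 12$)
$M{\left(f \right)} = 7 + \sqrt{2} \sqrt{f}$ ($M{\left(f \right)} = 7 + \sqrt{f + f} = 7 + \sqrt{2 f} = 7 + \sqrt{2} \sqrt{f}$)
$u{\left(c \right)} = 2 + c$ ($u{\left(c \right)} = c - -2 = c + 2 = 2 + c$)
$H{\left(r \right)} = \frac{1}{9 + r + 2 \sqrt{6}}$ ($H{\left(r \right)} = \frac{1}{r + \left(2 + \left(7 + \sqrt{2} \sqrt{12}\right)\right)} = \frac{1}{r + \left(2 + \left(7 + \sqrt{2} \cdot 2 \sqrt{3}\right)\right)} = \frac{1}{r + \left(2 + \left(7 + 2 \sqrt{6}\right)\right)} = \frac{1}{r + \left(9 + 2 \sqrt{6}\right)} = \frac{1}{9 + r + 2 \sqrt{6}}$)
$H{\left(4 \right)} - m{\left(44,66 \right)} = \frac{1}{9 + 4 + 2 \sqrt{6}} - -47 = \frac{1}{13 + 2 \sqrt{6}} + 47 = 47 + \frac{1}{13 + 2 \sqrt{6}}$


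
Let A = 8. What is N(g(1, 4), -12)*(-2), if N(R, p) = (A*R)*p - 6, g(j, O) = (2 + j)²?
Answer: 1740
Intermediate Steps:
N(R, p) = -6 + 8*R*p (N(R, p) = (8*R)*p - 6 = 8*R*p - 6 = -6 + 8*R*p)
N(g(1, 4), -12)*(-2) = (-6 + 8*(2 + 1)²*(-12))*(-2) = (-6 + 8*3²*(-12))*(-2) = (-6 + 8*9*(-12))*(-2) = (-6 - 864)*(-2) = -870*(-2) = 1740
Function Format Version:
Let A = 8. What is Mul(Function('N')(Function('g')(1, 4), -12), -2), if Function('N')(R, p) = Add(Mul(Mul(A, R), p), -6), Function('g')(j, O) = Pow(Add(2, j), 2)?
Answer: 1740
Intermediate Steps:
Function('N')(R, p) = Add(-6, Mul(8, R, p)) (Function('N')(R, p) = Add(Mul(Mul(8, R), p), -6) = Add(Mul(8, R, p), -6) = Add(-6, Mul(8, R, p)))
Mul(Function('N')(Function('g')(1, 4), -12), -2) = Mul(Add(-6, Mul(8, Pow(Add(2, 1), 2), -12)), -2) = Mul(Add(-6, Mul(8, Pow(3, 2), -12)), -2) = Mul(Add(-6, Mul(8, 9, -12)), -2) = Mul(Add(-6, -864), -2) = Mul(-870, -2) = 1740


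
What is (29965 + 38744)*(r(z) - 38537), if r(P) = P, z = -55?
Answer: -2651617728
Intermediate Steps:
(29965 + 38744)*(r(z) - 38537) = (29965 + 38744)*(-55 - 38537) = 68709*(-38592) = -2651617728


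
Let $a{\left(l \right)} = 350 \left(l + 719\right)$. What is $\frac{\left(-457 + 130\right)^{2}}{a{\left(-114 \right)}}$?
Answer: $\frac{106929}{211750} \approx 0.50498$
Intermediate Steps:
$a{\left(l \right)} = 251650 + 350 l$ ($a{\left(l \right)} = 350 \left(719 + l\right) = 251650 + 350 l$)
$\frac{\left(-457 + 130\right)^{2}}{a{\left(-114 \right)}} = \frac{\left(-457 + 130\right)^{2}}{251650 + 350 \left(-114\right)} = \frac{\left(-327\right)^{2}}{251650 - 39900} = \frac{106929}{211750}$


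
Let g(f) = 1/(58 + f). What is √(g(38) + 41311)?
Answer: √23795142/24 ≈ 203.25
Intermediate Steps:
√(g(38) + 41311) = √(1/(58 + 38) + 41311) = √(1/96 + 41311) = √(3965857/96) = √23795142/24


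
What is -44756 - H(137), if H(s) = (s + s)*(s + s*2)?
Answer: -157370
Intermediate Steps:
H(s) = 6*s² (H(s) = (2*s)*(s + 2*s) = (2*s)*(3*s) = 6*s²)
-44756 - H(137) = -44756 - 6*137² = -44756 - 6*18769 = -44756 - 1*112614 = -44756 - 112614 = -157370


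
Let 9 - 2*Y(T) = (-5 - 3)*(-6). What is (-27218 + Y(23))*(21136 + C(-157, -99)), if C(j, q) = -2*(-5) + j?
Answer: -1143375775/2 ≈ -5.7169e+8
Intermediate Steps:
C(j, q) = 10 + j
Y(T) = -39/2 (Y(T) = 9/2 - (-5 - 3)*(-6)/2 = 9/2 - (-4)*(-6) = 9/2 - 1/2*48 = 9/2 - 24 = -39/2)
(-27218 + Y(23))*(21136 + C(-157, -99)) = (-27218 - 39/2)*(21136 + (10 - 157)) = -54475*(21136 - 147)/2 = -54475/2*20989 = -1143375775/2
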